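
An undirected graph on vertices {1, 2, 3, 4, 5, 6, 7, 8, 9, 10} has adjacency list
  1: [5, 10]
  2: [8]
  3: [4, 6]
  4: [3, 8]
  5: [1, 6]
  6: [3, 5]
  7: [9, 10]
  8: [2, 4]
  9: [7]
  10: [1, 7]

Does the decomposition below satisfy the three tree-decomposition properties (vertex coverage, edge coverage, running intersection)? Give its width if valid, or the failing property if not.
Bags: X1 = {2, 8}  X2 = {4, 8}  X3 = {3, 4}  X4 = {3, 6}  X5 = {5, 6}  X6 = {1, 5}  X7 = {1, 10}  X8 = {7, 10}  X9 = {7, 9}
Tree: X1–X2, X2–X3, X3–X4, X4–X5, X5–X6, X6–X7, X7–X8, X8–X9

Every vertex of G appears in some bag (union = {1, 2, 3, 4, 5, 6, 7, 8, 9, 10}); every edge is covered by a bag; and for each vertex v the set of bags containing v is connected in the bag tree. The decomposition is therefore valid. The largest bag has 2 vertices, so the width is 1.

Yes; width 1.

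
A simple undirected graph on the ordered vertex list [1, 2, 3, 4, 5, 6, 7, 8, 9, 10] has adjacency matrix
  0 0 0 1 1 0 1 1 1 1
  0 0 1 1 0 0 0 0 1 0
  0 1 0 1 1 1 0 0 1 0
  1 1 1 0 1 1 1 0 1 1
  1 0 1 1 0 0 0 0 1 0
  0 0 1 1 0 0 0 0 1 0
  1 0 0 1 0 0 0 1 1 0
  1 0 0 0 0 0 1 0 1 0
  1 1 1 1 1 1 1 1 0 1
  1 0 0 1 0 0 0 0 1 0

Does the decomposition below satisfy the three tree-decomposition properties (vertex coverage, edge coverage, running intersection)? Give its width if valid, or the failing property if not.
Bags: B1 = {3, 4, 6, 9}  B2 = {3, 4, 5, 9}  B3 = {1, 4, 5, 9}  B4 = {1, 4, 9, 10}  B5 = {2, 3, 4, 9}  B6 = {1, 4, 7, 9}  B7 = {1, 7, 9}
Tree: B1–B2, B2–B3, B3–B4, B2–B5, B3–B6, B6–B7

A tree decomposition must satisfy three properties: every vertex lies in some bag; for every edge, both endpoints lie together in some bag; and for every vertex, the bags containing it form a connected subtree. Here vertex 8 appears in no bag, so the decomposition is invalid.

No — vertex 8 appears in no bag.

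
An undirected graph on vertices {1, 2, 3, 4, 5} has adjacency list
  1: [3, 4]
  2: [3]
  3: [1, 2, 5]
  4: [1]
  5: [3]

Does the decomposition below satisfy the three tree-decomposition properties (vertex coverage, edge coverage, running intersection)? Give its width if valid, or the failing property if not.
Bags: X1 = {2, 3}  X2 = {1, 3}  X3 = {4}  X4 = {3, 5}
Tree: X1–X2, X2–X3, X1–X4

A tree decomposition must satisfy three properties: every vertex lies in some bag; for every edge, both endpoints lie together in some bag; and for every vertex, the bags containing it form a connected subtree. Here edge (1,4) lies in no bag, so the decomposition is invalid.

No — edge (1,4) lies in no bag.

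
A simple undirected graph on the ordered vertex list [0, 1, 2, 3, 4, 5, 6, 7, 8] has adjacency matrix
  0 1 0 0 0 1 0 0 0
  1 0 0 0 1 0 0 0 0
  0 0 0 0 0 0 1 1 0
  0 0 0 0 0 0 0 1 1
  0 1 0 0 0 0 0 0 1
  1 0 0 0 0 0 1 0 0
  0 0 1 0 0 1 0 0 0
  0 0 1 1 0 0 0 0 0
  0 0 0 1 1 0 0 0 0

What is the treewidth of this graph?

2

A width-2 tree decomposition is:
Bags: B1 = {3, 7, 8}  B2 = {2, 7, 8}  B3 = {2, 6, 8}  B4 = {5, 6, 8}  B5 = {0, 5, 8}  B6 = {0, 1, 8}  B7 = {1, 4, 8}
Tree: B1–B2, B2–B3, B3–B4, B4–B5, B5–B6, B6–B7
The largest bag has 3 vertices, giving width 2; this decomposition certifies tw(G) ≤ 2. Since 8–3–7–2–6–5–0–1–4–8 is a cycle in G, G is not acyclic. Forests are exactly the graphs of treewidth ≤ 1, so tw(G) ≥ 2. Combining the bounds, tw(G) = 2.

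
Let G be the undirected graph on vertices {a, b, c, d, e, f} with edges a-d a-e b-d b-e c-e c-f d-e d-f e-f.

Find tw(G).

A width-2 tree decomposition is:
Bags: B1 = {c, e, f}  B2 = {d, e, f}  B3 = {b, d, e}  B4 = {a, d, e}
Tree: B1–B2, B2–B3, B2–B4
Every bag has size at most 3, so the width is 3 − 1 = 2 and tw(G) ≤ 2. For the lower bound, the 3 vertices {a, d, e} are pairwise adjacent, and any tree decomposition puts a clique entirely inside one bag — forcing width ≥ 2. Combining the bounds, tw(G) = 2.

2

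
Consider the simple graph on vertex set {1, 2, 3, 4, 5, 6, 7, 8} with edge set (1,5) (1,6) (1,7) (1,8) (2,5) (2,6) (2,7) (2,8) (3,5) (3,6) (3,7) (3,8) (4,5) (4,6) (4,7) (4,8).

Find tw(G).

4

A width-4 tree decomposition is:
Bags: B1 = {2, 5, 6, 7, 8}  B2 = {1, 5, 6, 7, 8}  B3 = {4, 5, 6, 7, 8}  B4 = {3, 5, 6, 7, 8}
Tree: B1–B2, B2–B3, B3–B4
The largest bag has 5 vertices, giving width 4; this decomposition certifies tw(G) ≤ 4. For the lower bound: the 5 vertex sets {2,8}, {1,7}, {4,5}, {6}, {3} are disjoint, each induces a connected subgraph, and every pair is joined by at least one edge of G. Contracting each set to a single vertex therefore yields K_{5} as a minor, and since treewidth is minor-monotone, tw(G) ≥ tw(K_{5}) = 4. The upper and lower bounds meet at 4, so that is the treewidth.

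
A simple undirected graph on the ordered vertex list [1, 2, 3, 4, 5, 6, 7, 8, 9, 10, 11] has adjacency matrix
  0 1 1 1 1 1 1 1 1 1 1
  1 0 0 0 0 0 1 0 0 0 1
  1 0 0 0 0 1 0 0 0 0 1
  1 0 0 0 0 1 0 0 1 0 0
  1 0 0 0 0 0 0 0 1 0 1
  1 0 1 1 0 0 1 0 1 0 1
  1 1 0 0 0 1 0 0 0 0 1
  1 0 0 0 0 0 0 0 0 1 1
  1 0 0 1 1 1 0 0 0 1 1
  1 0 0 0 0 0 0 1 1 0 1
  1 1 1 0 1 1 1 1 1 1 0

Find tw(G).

A width-3 tree decomposition is:
Bags: B1 = {1, 3, 6, 11}  B2 = {1, 6, 9, 11}  B3 = {1, 4, 6, 9}  B4 = {1, 6, 7, 11}  B5 = {1, 5, 9, 11}  B6 = {1, 2, 7, 11}  B7 = {1, 9, 10, 11}  B8 = {1, 8, 10, 11}
Tree: B1–B2, B2–B3, B1–B4, B2–B5, B4–B6, B2–B7, B7–B8
The largest bag has 4 vertices, giving width 3; this decomposition certifies tw(G) ≤ 3. Conversely, {1, 2, 7, 11} is a clique of size 4, and the vertices of any clique must share a bag in every tree decomposition; so some bag has ≥ 4 vertices and tw(G) ≥ 3. Combining the bounds, tw(G) = 3.

3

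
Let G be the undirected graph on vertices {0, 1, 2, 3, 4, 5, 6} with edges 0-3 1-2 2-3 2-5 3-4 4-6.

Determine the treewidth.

A width-1 tree decomposition is:
Bags: B1 = {2, 3}  B2 = {0, 3}  B3 = {3, 4}  B4 = {1, 2}  B5 = {2, 5}  B6 = {4, 6}
Tree: B1–B2, B2–B3, B1–B4, B4–B5, B3–B6
Every bag has size at most 2, so the width is 2 − 1 = 1 and tw(G) ≤ 1. Any graph with an edge has treewidth ≥ 1, and G has the edge 2–3. The upper and lower bounds meet at 1, so that is the treewidth.

1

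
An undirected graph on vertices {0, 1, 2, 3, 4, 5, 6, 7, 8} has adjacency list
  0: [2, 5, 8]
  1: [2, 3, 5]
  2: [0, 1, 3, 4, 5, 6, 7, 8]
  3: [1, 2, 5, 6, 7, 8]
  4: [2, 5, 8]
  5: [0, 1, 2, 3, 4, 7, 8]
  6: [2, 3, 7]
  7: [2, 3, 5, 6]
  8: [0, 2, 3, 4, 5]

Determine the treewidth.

3

A width-3 tree decomposition is:
Bags: B1 = {2, 3, 5, 7}  B2 = {2, 3, 5, 8}  B3 = {1, 2, 3, 5}  B4 = {2, 3, 6, 7}  B5 = {0, 2, 5, 8}  B6 = {2, 4, 5, 8}
Tree: B1–B2, B1–B3, B1–B4, B2–B5, B2–B6
The largest bag has 4 vertices, giving width 3; this decomposition certifies tw(G) ≤ 3. On the other hand G contains the 4-clique {0, 2, 5, 8}. A clique must lie in a single bag of any decomposition, so no decomposition can have width below 3. Combining the bounds, tw(G) = 3.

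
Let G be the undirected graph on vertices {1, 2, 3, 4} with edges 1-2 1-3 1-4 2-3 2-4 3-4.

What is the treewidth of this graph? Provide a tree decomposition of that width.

A single bag containing all 4 vertices is trivially a valid decomposition of width 3. Conversely, {1, 2, 3, 4} is a clique of size 4, and the vertices of any clique must share a bag in every tree decomposition; so some bag has ≥ 4 vertices and tw(G) ≥ 3. Therefore the treewidth is 3.

Treewidth 3.
Bags: B1 = {1, 2, 3, 4}
Tree: (single bag)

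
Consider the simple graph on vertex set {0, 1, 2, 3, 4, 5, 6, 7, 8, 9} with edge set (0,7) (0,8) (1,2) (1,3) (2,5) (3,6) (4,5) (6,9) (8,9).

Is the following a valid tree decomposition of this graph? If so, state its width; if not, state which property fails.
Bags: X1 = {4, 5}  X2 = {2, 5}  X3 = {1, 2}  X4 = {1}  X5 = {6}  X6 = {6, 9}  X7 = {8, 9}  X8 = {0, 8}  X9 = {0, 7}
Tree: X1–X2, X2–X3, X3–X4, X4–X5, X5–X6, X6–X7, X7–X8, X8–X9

A tree decomposition must satisfy three properties: every vertex lies in some bag; for every edge, both endpoints lie together in some bag; and for every vertex, the bags containing it form a connected subtree. Here vertex 3 appears in no bag, so the decomposition is invalid.

No — vertex 3 appears in no bag.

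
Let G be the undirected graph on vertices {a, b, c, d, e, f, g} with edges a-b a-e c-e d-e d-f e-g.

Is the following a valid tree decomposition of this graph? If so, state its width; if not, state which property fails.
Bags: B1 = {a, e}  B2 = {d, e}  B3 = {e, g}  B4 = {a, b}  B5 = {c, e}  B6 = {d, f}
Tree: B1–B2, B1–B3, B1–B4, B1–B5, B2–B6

Yes; width 1.

Every vertex of G appears in some bag (union = {a, b, c, d, e, f, g}); every edge is covered by a bag; and for each vertex v the set of bags containing v is connected in the bag tree. The decomposition is therefore valid. The largest bag has 2 vertices, so the width is 1.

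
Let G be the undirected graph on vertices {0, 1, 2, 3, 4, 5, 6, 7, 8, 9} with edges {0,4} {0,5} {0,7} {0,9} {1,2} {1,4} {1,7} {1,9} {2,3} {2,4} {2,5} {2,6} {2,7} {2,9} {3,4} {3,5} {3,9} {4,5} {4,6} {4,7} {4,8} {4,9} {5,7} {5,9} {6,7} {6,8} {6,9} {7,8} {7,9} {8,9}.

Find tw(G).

A width-4 tree decomposition is:
Bags: B1 = {2, 4, 5, 7, 9}  B2 = {2, 4, 6, 7, 9}  B3 = {4, 6, 7, 8, 9}  B4 = {1, 2, 4, 7, 9}  B5 = {2, 3, 4, 5, 9}  B6 = {0, 4, 5, 7, 9}
Tree: B1–B2, B2–B3, B1–B4, B1–B5, B1–B6
Each bag holds 5 vertices, so the decomposition has width 4, which upper-bounds the treewidth. Conversely, {2, 3, 4, 5, 9} is a clique of size 5, and the vertices of any clique must share a bag in every tree decomposition; so some bag has ≥ 5 vertices and tw(G) ≥ 4. Hence tw(G) = 4 exactly.

4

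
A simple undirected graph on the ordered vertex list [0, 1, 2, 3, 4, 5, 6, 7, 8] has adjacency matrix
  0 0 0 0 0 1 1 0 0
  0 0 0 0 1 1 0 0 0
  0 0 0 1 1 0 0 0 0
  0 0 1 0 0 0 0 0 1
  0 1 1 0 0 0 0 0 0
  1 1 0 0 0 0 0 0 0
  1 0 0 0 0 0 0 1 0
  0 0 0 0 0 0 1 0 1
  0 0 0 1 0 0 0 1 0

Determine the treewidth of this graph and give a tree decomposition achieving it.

Treewidth 2.
One such decomposition:
Bags: B1 = {3, 7, 8}  B2 = {2, 3, 7}  B3 = {2, 4, 7}  B4 = {1, 4, 7}  B5 = {1, 5, 7}  B6 = {0, 5, 7}  B7 = {0, 6, 7}
Tree: B1–B2, B2–B3, B3–B4, B4–B5, B5–B6, B6–B7

Every bag has size at most 3, so the width is 3 − 1 = 2 and tw(G) ≤ 2. For the lower bound, G contains the cycle 7–8–3–2–4–1–5–0–6–7, so G is not a forest; only forests have treewidth ≤ 1, hence tw(G) ≥ 2. The upper and lower bounds meet at 2, so that is the treewidth.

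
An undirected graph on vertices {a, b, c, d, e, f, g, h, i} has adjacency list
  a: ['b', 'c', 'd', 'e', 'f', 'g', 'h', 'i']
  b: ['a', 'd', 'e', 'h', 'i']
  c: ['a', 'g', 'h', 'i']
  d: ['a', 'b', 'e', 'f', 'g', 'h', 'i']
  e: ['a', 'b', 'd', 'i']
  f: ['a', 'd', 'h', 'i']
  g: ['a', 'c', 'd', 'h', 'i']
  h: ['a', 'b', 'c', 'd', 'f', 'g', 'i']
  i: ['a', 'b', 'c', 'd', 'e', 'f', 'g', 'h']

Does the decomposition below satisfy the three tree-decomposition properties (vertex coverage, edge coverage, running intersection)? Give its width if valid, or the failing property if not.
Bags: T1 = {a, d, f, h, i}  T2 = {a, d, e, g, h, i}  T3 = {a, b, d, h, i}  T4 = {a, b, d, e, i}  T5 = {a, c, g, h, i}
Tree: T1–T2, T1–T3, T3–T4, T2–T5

No — bags containing vertex e are not connected in the tree.

A tree decomposition must satisfy three properties: every vertex lies in some bag; for every edge, both endpoints lie together in some bag; and for every vertex, the bags containing it form a connected subtree. Here bags containing vertex e are not connected in the tree, so the decomposition is invalid.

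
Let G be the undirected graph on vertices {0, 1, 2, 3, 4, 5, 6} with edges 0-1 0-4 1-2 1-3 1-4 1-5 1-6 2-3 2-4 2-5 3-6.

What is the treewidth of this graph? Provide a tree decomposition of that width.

Treewidth 2.
One optimal decomposition is:
Bags: B1 = {1, 3, 6}  B2 = {1, 2, 3}  B3 = {1, 2, 4}  B4 = {0, 1, 4}  B5 = {1, 2, 5}
Tree: B1–B2, B2–B3, B3–B4, B3–B5

The largest bag has 3 vertices, giving width 2; this decomposition certifies tw(G) ≤ 2. Conversely, {0, 1, 4} is a clique of size 3, and the vertices of any clique must share a bag in every tree decomposition; so some bag has ≥ 3 vertices and tw(G) ≥ 2. Combining the bounds, tw(G) = 2.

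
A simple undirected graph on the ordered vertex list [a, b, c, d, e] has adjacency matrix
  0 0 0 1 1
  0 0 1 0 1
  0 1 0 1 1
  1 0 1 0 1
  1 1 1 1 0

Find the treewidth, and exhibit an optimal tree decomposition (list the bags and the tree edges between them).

The largest bag has 3 vertices, giving width 2; this decomposition certifies tw(G) ≤ 2. Conversely, {c, d, e} is a clique of size 3, and the vertices of any clique must share a bag in every tree decomposition; so some bag has ≥ 3 vertices and tw(G) ≥ 2. Combining the bounds, tw(G) = 2.

Treewidth 2.
One such decomposition:
Bags: B1 = {a, d, e}  B2 = {c, d, e}  B3 = {b, c, e}
Tree: B1–B2, B2–B3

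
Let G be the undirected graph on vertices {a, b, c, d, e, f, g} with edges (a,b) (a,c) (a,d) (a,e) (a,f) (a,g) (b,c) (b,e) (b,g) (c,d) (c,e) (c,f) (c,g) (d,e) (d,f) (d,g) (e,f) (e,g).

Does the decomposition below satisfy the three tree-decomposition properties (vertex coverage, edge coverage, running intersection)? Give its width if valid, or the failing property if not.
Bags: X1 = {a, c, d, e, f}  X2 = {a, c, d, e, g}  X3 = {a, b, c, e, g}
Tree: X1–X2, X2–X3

Every vertex of G appears in some bag (union = {a, b, c, d, e, f, g}); every edge is covered by a bag; and for each vertex v the set of bags containing v is connected in the bag tree. The decomposition is therefore valid. The largest bag has 5 vertices, so the width is 4.

Yes; width 4.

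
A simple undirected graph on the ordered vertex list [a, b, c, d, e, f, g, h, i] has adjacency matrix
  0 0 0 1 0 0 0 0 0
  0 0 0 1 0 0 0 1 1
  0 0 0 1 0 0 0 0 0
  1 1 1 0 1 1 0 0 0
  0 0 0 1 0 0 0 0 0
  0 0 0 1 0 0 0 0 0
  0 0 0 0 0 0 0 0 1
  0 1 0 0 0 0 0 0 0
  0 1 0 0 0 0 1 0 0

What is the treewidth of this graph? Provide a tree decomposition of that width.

The largest bag has 2 vertices, giving width 1; this decomposition certifies tw(G) ≤ 1. Since G has at least one edge (e.g. b–h), it is not an edgeless graph, so tw(G) ≥ 1. Hence tw(G) = 1 exactly.

Treewidth 1.
One such decomposition:
Bags: B1 = {b, h}  B2 = {b, d}  B3 = {d, e}  B4 = {c, d}  B5 = {b, i}  B6 = {g, i}  B7 = {a, d}  B8 = {d, f}
Tree: B1–B2, B2–B3, B2–B4, B1–B5, B5–B6, B2–B7, B3–B8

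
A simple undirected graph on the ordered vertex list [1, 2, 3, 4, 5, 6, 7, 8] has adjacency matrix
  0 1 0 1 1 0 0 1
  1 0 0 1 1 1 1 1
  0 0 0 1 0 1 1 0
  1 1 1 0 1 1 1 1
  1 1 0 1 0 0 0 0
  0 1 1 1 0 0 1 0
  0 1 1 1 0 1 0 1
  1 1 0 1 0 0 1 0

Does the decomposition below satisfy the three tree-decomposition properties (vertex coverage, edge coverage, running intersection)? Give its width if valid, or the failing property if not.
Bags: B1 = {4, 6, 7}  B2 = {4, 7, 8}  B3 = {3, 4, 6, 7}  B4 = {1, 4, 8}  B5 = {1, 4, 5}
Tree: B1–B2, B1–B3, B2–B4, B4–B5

A tree decomposition must satisfy three properties: every vertex lies in some bag; for every edge, both endpoints lie together in some bag; and for every vertex, the bags containing it form a connected subtree. Here vertex 2 appears in no bag, so the decomposition is invalid.

No — vertex 2 appears in no bag.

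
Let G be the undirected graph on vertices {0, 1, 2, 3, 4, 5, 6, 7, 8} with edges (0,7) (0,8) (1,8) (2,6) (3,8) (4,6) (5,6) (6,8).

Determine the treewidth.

A width-1 tree decomposition is:
Bags: B1 = {6, 8}  B2 = {5, 6}  B3 = {0, 8}  B4 = {3, 8}  B5 = {0, 7}  B6 = {1, 8}  B7 = {2, 6}  B8 = {4, 6}
Tree: B1–B2, B1–B3, B1–B4, B3–B5, B4–B6, B1–B7, B1–B8
Each bag holds 2 vertices, so the decomposition has width 1, which upper-bounds the treewidth. Any graph with an edge has treewidth ≥ 1, and G has the edge 8–6. The upper and lower bounds meet at 1, so that is the treewidth.

1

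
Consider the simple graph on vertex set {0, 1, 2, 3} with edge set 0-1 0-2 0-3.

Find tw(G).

1

A width-1 tree decomposition is:
Bags: B1 = {0, 2}  B2 = {0, 3}  B3 = {0, 1}
Tree: B1–B2, B1–B3
The largest bag has 2 vertices, giving width 1; this decomposition certifies tw(G) ≤ 1. G has an edge, so its treewidth is at least 1. The upper and lower bounds meet at 1, so that is the treewidth.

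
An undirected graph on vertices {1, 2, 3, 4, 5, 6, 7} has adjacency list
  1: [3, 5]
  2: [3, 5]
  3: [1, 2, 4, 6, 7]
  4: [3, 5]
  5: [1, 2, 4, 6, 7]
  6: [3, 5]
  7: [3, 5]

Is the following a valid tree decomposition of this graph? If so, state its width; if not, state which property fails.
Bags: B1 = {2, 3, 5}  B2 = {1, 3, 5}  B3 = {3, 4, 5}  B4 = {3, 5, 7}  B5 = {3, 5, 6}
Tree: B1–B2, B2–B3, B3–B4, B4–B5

Yes; width 2.

Every vertex of G appears in some bag (union = {1, 2, 3, 4, 5, 6, 7}); every edge is covered by a bag; and for each vertex v the set of bags containing v is connected in the bag tree. The decomposition is therefore valid. The largest bag has 3 vertices, so the width is 2.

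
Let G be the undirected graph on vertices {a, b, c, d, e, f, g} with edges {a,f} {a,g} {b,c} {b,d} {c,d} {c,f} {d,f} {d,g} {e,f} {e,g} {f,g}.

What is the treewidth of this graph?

2

A width-2 tree decomposition is:
Bags: B1 = {c, d, f}  B2 = {b, c, d}  B3 = {d, f, g}  B4 = {a, f, g}  B5 = {e, f, g}
Tree: B1–B2, B1–B3, B3–B4, B4–B5
Each bag holds 3 vertices, so the decomposition has width 2, which upper-bounds the treewidth. For the lower bound, the 3 vertices {d, f, g} are pairwise adjacent, and any tree decomposition puts a clique entirely inside one bag — forcing width ≥ 2. Therefore the treewidth is 2.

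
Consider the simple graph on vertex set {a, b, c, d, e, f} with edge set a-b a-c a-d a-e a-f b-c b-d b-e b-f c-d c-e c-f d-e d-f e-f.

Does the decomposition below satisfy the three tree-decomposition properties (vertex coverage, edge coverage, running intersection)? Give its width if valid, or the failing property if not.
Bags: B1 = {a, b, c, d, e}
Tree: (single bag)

No — vertex f appears in no bag.

A tree decomposition must satisfy three properties: every vertex lies in some bag; for every edge, both endpoints lie together in some bag; and for every vertex, the bags containing it form a connected subtree. Here vertex f appears in no bag, so the decomposition is invalid.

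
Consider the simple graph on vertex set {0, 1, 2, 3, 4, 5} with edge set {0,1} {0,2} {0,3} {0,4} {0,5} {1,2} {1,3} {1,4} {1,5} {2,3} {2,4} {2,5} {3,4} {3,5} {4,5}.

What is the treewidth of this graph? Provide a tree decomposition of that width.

With just one bag of size 6, the width is 6 − 1 = 5, so tw(G) ≤ 5. For the lower bound, the 6 vertices {0, 1, 2, 3, 4, 5} are pairwise adjacent, and any tree decomposition puts a clique entirely inside one bag — forcing width ≥ 5. Hence tw(G) = 5 exactly.

Treewidth 5.
One such decomposition:
Bags: B1 = {0, 1, 2, 3, 4, 5}
Tree: (single bag)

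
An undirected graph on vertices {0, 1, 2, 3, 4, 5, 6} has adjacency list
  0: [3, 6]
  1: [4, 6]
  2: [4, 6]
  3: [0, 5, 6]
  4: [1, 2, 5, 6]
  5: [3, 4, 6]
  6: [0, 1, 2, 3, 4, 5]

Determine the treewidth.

A width-2 tree decomposition is:
Bags: B1 = {3, 5, 6}  B2 = {4, 5, 6}  B3 = {0, 3, 6}  B4 = {1, 4, 6}  B5 = {2, 4, 6}
Tree: B1–B2, B1–B3, B2–B4, B4–B5
Each bag holds 3 vertices, so the decomposition has width 2, which upper-bounds the treewidth. For the lower bound, the 3 vertices {0, 3, 6} are pairwise adjacent, and any tree decomposition puts a clique entirely inside one bag — forcing width ≥ 2. The upper and lower bounds meet at 2, so that is the treewidth.

2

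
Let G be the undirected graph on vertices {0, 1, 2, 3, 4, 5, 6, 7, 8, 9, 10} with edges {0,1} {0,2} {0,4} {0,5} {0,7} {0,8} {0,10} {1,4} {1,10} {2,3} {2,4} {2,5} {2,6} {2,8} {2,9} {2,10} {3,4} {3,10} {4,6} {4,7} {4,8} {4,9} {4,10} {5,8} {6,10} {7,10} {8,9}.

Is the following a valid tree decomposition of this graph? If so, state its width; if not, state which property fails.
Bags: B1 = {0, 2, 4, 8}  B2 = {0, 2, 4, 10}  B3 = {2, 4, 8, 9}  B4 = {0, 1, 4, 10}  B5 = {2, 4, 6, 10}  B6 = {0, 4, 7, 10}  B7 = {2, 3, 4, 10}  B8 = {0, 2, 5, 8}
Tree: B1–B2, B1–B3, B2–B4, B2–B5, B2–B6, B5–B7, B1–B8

Every vertex of G appears in some bag (union = {0, 1, 2, 3, 4, 5, 6, 7, 8, 9, 10}); every edge is covered by a bag; and for each vertex v the set of bags containing v is connected in the bag tree. The decomposition is therefore valid. The largest bag has 4 vertices, so the width is 3.

Yes; width 3.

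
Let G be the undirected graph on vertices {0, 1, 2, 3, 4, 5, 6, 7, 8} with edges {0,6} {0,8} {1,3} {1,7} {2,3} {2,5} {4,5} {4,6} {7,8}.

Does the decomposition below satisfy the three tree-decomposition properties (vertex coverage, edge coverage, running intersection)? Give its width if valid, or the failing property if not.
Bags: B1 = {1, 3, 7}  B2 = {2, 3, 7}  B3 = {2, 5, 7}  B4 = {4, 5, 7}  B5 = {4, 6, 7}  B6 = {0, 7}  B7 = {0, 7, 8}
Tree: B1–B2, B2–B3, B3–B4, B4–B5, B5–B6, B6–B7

No — edge (6,0) lies in no bag.

A tree decomposition must satisfy three properties: every vertex lies in some bag; for every edge, both endpoints lie together in some bag; and for every vertex, the bags containing it form a connected subtree. Here edge (6,0) lies in no bag, so the decomposition is invalid.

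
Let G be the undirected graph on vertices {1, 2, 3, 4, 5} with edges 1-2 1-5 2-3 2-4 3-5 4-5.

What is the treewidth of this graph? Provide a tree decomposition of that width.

Treewidth 2.
One such decomposition:
Bags: B1 = {2, 3, 5}  B2 = {2, 4, 5}  B3 = {1, 2, 5}
Tree: B1–B2, B2–B3

The largest bag has 3 vertices, giving width 2; this decomposition certifies tw(G) ≤ 2. Since 3–2–4–5–3 is a cycle in G, G is not acyclic. Forests are exactly the graphs of treewidth ≤ 1, so tw(G) ≥ 2. Hence tw(G) = 2 exactly.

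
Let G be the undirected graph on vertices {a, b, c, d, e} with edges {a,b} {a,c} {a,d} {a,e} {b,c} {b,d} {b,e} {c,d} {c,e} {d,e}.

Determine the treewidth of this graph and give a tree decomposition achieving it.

With just one bag of size 5, the width is 5 − 1 = 4, so tw(G) ≤ 4. For the lower bound, the 5 vertices {a, b, c, d, e} are pairwise adjacent, and any tree decomposition puts a clique entirely inside one bag — forcing width ≥ 4. The upper and lower bounds meet at 4, so that is the treewidth.

Treewidth 4.
Bags: B1 = {a, b, c, d, e}
Tree: (single bag)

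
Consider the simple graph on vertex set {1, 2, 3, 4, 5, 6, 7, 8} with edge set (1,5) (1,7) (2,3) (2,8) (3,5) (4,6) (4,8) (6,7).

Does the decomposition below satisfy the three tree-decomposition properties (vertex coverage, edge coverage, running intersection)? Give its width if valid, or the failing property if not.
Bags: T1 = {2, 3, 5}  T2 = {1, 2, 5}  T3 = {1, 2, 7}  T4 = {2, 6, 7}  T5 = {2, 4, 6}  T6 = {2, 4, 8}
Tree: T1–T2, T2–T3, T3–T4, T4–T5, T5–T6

Yes; width 2.

Checking the three conditions: (i) the bags cover all of {1, 2, 3, 4, 5, 6, 7, 8}; (ii) for each edge, some bag contains both endpoints; (iii) the bags containing any fixed vertex form a subtree. All hold, so the decomposition is valid with width 3 − 1 = 2.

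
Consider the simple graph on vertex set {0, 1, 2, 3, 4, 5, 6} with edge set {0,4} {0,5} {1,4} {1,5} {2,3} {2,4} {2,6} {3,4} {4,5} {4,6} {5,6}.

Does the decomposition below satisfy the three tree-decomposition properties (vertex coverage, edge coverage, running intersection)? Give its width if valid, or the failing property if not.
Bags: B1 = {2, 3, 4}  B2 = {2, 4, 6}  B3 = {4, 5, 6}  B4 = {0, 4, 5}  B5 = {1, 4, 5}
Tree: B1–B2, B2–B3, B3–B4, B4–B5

Vertex coverage: the bags together contain {0, 1, 2, 3, 4, 5, 6}, the full vertex set. Edge coverage: each edge of G has both endpoints in at least one bag. Running intersection: for every vertex, the bags containing it form a connected subtree. All three properties hold, so this is a valid tree decomposition of width max|bag| − 1 = 2, and hence tw(G) ≤ 2.

Yes; width 2.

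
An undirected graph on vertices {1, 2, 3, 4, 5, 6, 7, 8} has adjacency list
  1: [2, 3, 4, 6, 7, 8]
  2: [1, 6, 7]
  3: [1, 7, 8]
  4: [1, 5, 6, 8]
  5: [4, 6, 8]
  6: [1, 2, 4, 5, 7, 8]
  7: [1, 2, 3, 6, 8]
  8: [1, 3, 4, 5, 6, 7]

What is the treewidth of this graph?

A width-3 tree decomposition is:
Bags: B1 = {1, 4, 6, 8}  B2 = {4, 5, 6, 8}  B3 = {1, 6, 7, 8}  B4 = {1, 2, 6, 7}  B5 = {1, 3, 7, 8}
Tree: B1–B2, B1–B3, B3–B4, B3–B5
The largest bag has 4 vertices, giving width 3; this decomposition certifies tw(G) ≤ 3. Conversely, {1, 3, 7, 8} is a clique of size 4, and the vertices of any clique must share a bag in every tree decomposition; so some bag has ≥ 4 vertices and tw(G) ≥ 3. Therefore the treewidth is 3.

3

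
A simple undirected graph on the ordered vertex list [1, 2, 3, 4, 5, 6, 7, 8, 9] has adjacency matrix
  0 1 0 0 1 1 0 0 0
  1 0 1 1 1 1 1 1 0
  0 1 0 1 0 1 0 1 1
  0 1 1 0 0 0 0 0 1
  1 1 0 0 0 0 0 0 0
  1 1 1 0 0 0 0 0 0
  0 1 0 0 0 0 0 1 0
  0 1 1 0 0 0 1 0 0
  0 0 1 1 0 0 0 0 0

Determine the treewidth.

2

A width-2 tree decomposition is:
Bags: B1 = {2, 3, 4}  B2 = {2, 3, 8}  B3 = {2, 3, 6}  B4 = {2, 7, 8}  B5 = {1, 2, 6}  B6 = {3, 4, 9}  B7 = {1, 2, 5}
Tree: B1–B2, B2–B3, B2–B4, B3–B5, B1–B6, B5–B7
The largest bag has 3 vertices, giving width 2; this decomposition certifies tw(G) ≤ 2. On the other hand G contains the 3-clique {3, 4, 9}. A clique must lie in a single bag of any decomposition, so no decomposition can have width below 2. Combining the bounds, tw(G) = 2.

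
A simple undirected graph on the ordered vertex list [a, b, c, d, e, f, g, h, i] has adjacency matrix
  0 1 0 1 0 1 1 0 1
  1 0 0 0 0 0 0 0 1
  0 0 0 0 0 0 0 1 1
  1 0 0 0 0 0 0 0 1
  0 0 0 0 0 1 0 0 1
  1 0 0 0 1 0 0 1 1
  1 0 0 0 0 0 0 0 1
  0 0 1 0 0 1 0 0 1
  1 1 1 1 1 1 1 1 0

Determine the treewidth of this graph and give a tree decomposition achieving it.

Every bag has size at most 3, so the width is 3 − 1 = 2 and tw(G) ≤ 2. On the other hand G contains the 3-clique {e, f, i}. A clique must lie in a single bag of any decomposition, so no decomposition can have width below 2. The upper and lower bounds meet at 2, so that is the treewidth.

Treewidth 2.
One such decomposition:
Bags: B1 = {a, g, i}  B2 = {a, f, i}  B3 = {e, f, i}  B4 = {a, b, i}  B5 = {f, h, i}  B6 = {c, h, i}  B7 = {a, d, i}
Tree: B1–B2, B2–B3, B1–B4, B2–B5, B5–B6, B1–B7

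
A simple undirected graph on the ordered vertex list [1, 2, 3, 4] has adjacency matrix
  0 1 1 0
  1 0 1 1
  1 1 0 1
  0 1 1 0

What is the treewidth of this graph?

A width-2 tree decomposition is:
Bags: B1 = {1, 2, 3}  B2 = {2, 3, 4}
Tree: B1–B2
Every bag has size at most 3, so the width is 3 − 1 = 2 and tw(G) ≤ 2. On the other hand G contains the 3-clique {1, 2, 3}. A clique must lie in a single bag of any decomposition, so no decomposition can have width below 2. Hence tw(G) = 2 exactly.

2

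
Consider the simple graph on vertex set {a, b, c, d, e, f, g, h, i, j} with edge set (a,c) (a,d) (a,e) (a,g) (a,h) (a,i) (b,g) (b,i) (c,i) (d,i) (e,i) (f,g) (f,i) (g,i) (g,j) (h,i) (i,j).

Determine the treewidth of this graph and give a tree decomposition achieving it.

Treewidth 2.
One such decomposition:
Bags: B1 = {a, d, i}  B2 = {a, g, i}  B3 = {g, i, j}  B4 = {a, e, i}  B5 = {b, g, i}  B6 = {a, h, i}  B7 = {f, g, i}  B8 = {a, c, i}
Tree: B1–B2, B2–B3, B1–B4, B3–B5, B2–B6, B2–B7, B6–B8

Each bag holds 3 vertices, so the decomposition has width 2, which upper-bounds the treewidth. For the lower bound, the 3 vertices {a, d, i} are pairwise adjacent, and any tree decomposition puts a clique entirely inside one bag — forcing width ≥ 2. Combining the bounds, tw(G) = 2.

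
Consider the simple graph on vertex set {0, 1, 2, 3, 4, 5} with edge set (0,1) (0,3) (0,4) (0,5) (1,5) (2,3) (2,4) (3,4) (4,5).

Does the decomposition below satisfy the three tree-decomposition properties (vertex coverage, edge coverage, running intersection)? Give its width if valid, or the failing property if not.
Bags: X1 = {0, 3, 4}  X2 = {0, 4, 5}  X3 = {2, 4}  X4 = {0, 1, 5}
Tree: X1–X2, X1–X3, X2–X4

A tree decomposition must satisfy three properties: every vertex lies in some bag; for every edge, both endpoints lie together in some bag; and for every vertex, the bags containing it form a connected subtree. Here edge (3,2) lies in no bag, so the decomposition is invalid.

No — edge (3,2) lies in no bag.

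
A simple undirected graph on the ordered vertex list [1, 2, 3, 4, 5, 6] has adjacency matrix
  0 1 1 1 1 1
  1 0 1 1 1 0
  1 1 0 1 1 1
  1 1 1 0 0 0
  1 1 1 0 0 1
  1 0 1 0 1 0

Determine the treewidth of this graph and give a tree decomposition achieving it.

Treewidth 3.
One optimal decomposition is:
Bags: B1 = {1, 3, 5, 6}  B2 = {1, 2, 3, 5}  B3 = {1, 2, 3, 4}
Tree: B1–B2, B2–B3

Each bag holds 4 vertices, so the decomposition has width 3, which upper-bounds the treewidth. Conversely, {1, 2, 3, 4} is a clique of size 4, and the vertices of any clique must share a bag in every tree decomposition; so some bag has ≥ 4 vertices and tw(G) ≥ 3. Combining the bounds, tw(G) = 3.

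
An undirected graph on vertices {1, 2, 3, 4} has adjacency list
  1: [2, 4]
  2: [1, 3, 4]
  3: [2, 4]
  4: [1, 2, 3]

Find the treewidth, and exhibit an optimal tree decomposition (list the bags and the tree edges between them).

Treewidth 2.
One optimal decomposition is:
Bags: B1 = {1, 2, 4}  B2 = {2, 3, 4}
Tree: B1–B2

Each bag holds 3 vertices, so the decomposition has width 2, which upper-bounds the treewidth. Conversely, {1, 2, 4} is a clique of size 3, and the vertices of any clique must share a bag in every tree decomposition; so some bag has ≥ 3 vertices and tw(G) ≥ 2. Therefore the treewidth is 2.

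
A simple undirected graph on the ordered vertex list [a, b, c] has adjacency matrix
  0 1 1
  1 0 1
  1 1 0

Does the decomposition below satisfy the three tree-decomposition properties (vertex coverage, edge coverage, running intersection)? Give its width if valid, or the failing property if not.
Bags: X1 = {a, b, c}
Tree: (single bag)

Vertex coverage: the bags together contain {a, b, c}, the full vertex set. Edge coverage: each edge of G has both endpoints in at least one bag. Running intersection: for every vertex, the bags containing it form a connected subtree. All three properties hold, so this is a valid tree decomposition of width max|bag| − 1 = 2, and hence tw(G) ≤ 2.

Yes; width 2.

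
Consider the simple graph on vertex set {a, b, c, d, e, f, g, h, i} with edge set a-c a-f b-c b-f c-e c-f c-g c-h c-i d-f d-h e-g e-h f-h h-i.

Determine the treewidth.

A width-2 tree decomposition is:
Bags: B1 = {d, f, h}  B2 = {c, f, h}  B3 = {b, c, f}  B4 = {c, e, h}  B5 = {a, c, f}  B6 = {c, h, i}  B7 = {c, e, g}
Tree: B1–B2, B2–B3, B2–B4, B2–B5, B2–B6, B4–B7
Every bag has size at most 3, so the width is 3 − 1 = 2 and tw(G) ≤ 2. On the other hand G contains the 3-clique {d, f, h}. A clique must lie in a single bag of any decomposition, so no decomposition can have width below 2. Combining the bounds, tw(G) = 2.

2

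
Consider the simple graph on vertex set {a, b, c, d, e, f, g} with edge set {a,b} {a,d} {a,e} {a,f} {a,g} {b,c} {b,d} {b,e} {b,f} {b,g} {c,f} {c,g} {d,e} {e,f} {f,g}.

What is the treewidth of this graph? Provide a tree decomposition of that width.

Treewidth 3.
Bags: B1 = {a, b, f, g}  B2 = {b, c, f, g}  B3 = {a, b, e, f}  B4 = {a, b, d, e}
Tree: B1–B2, B1–B3, B3–B4

The largest bag has 4 vertices, giving width 3; this decomposition certifies tw(G) ≤ 3. On the other hand G contains the 4-clique {a, b, d, e}. A clique must lie in a single bag of any decomposition, so no decomposition can have width below 3. Therefore the treewidth is 3.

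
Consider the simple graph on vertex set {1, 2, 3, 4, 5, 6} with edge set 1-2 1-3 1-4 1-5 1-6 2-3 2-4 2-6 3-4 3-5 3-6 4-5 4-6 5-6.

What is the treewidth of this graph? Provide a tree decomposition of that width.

Treewidth 4.
One optimal decomposition is:
Bags: B1 = {1, 2, 3, 4, 6}  B2 = {1, 3, 4, 5, 6}
Tree: B1–B2

Each bag holds 5 vertices, so the decomposition has width 4, which upper-bounds the treewidth. On the other hand G contains the 5-clique {1, 2, 3, 4, 6}. A clique must lie in a single bag of any decomposition, so no decomposition can have width below 4. Combining the bounds, tw(G) = 4.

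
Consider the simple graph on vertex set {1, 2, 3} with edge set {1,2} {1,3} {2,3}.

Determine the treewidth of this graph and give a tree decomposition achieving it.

Treewidth 2.
Bags: B1 = {1, 2, 3}
Tree: (single bag)

A single bag containing all 3 vertices is trivially a valid decomposition of width 2. Conversely, {1, 2, 3} is a clique of size 3, and the vertices of any clique must share a bag in every tree decomposition; so some bag has ≥ 3 vertices and tw(G) ≥ 2. Combining the bounds, tw(G) = 2.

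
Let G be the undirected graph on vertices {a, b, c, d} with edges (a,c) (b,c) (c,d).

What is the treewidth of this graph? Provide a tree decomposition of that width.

Every bag has size at most 2, so the width is 2 − 1 = 1 and tw(G) ≤ 1. Since G has at least one edge (e.g. c–b), it is not an edgeless graph, so tw(G) ≥ 1. The upper and lower bounds meet at 1, so that is the treewidth.

Treewidth 1.
Bags: B1 = {b, c}  B2 = {a, c}  B3 = {c, d}
Tree: B1–B2, B2–B3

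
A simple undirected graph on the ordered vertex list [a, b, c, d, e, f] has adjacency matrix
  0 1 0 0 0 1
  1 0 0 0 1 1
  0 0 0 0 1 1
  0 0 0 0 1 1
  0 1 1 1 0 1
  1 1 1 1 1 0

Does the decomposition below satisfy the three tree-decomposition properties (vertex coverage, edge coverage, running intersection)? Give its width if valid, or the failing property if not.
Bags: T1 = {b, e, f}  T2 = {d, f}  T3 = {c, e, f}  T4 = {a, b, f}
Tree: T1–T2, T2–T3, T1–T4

No — edge (e,d) lies in no bag.

A tree decomposition must satisfy three properties: every vertex lies in some bag; for every edge, both endpoints lie together in some bag; and for every vertex, the bags containing it form a connected subtree. Here edge (e,d) lies in no bag, so the decomposition is invalid.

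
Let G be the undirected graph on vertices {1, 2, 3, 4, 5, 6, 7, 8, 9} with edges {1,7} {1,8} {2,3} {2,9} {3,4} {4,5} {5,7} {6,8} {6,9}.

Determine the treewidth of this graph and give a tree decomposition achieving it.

Treewidth 2.
One optimal decomposition is:
Bags: B1 = {4, 5, 7}  B2 = {3, 4, 7}  B3 = {2, 3, 7}  B4 = {2, 7, 9}  B5 = {6, 7, 9}  B6 = {6, 7, 8}  B7 = {1, 7, 8}
Tree: B1–B2, B2–B3, B3–B4, B4–B5, B5–B6, B6–B7

Every bag has size at most 3, so the width is 3 − 1 = 2 and tw(G) ≤ 2. For the lower bound, G contains the cycle 7–5–4–3–2–9–6–8–1–7, so G is not a forest; only forests have treewidth ≤ 1, hence tw(G) ≥ 2. The upper and lower bounds meet at 2, so that is the treewidth.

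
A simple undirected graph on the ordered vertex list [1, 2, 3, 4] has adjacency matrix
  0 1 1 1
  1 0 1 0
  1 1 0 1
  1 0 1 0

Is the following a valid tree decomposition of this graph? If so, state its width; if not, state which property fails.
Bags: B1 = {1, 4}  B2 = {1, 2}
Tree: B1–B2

A tree decomposition must satisfy three properties: every vertex lies in some bag; for every edge, both endpoints lie together in some bag; and for every vertex, the bags containing it form a connected subtree. Here vertex 3 appears in no bag, so the decomposition is invalid.

No — vertex 3 appears in no bag.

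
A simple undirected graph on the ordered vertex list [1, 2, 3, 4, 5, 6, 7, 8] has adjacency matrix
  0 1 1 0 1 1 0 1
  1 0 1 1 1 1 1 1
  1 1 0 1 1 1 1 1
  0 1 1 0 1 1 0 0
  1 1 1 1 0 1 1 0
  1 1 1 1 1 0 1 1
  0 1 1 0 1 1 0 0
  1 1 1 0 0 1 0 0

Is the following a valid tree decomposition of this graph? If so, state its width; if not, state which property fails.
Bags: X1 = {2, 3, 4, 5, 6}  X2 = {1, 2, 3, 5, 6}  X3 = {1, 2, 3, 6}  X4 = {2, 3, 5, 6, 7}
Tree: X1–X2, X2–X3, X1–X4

No — vertex 8 appears in no bag.

A tree decomposition must satisfy three properties: every vertex lies in some bag; for every edge, both endpoints lie together in some bag; and for every vertex, the bags containing it form a connected subtree. Here vertex 8 appears in no bag, so the decomposition is invalid.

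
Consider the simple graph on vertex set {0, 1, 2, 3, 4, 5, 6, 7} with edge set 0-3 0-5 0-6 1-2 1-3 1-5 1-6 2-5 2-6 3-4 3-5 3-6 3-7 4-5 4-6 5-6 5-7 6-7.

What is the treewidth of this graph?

A width-3 tree decomposition is:
Bags: B1 = {1, 3, 5, 6}  B2 = {0, 3, 5, 6}  B3 = {1, 2, 5, 6}  B4 = {3, 5, 6, 7}  B5 = {3, 4, 5, 6}
Tree: B1–B2, B1–B3, B2–B4, B1–B5
Each bag holds 4 vertices, so the decomposition has width 3, which upper-bounds the treewidth. Conversely, {1, 2, 5, 6} is a clique of size 4, and the vertices of any clique must share a bag in every tree decomposition; so some bag has ≥ 4 vertices and tw(G) ≥ 3. Therefore the treewidth is 3.

3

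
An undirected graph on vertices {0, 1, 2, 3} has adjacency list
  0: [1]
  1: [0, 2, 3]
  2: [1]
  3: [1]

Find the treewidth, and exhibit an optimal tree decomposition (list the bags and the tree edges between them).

Every bag has size at most 2, so the width is 2 − 1 = 1 and tw(G) ≤ 1. Since G has at least one edge (e.g. 1–2), it is not an edgeless graph, so tw(G) ≥ 1. Hence tw(G) = 1 exactly.

Treewidth 1.
Bags: B1 = {1, 2}  B2 = {1, 3}  B3 = {0, 1}
Tree: B1–B2, B2–B3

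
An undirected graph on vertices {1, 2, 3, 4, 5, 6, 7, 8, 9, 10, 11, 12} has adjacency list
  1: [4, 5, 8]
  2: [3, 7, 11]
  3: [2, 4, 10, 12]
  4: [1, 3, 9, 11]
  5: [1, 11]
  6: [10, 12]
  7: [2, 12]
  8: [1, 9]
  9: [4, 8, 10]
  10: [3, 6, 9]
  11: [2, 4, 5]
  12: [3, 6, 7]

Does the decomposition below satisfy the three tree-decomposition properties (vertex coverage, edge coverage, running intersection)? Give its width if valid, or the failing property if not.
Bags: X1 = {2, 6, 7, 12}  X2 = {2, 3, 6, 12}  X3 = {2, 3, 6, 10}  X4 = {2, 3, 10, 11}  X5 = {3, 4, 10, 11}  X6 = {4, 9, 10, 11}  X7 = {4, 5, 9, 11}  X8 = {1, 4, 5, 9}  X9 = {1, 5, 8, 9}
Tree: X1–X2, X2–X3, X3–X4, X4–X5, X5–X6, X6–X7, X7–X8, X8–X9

Checking the three conditions: (i) the bags cover all of {1, 2, 3, 4, 5, 6, 7, 8, 9, 10, 11, 12}; (ii) for each edge, some bag contains both endpoints; (iii) the bags containing any fixed vertex form a subtree. All hold, so the decomposition is valid with width 4 − 1 = 3.

Yes; width 3.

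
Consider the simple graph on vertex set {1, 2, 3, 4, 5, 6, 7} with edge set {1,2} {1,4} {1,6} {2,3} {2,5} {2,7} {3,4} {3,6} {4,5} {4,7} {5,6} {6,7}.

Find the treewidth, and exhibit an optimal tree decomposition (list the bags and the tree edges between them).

The largest bag has 4 vertices, giving width 3; this decomposition certifies tw(G) ≤ 3. For the lower bound: the 4 vertex sets {3,6}, {2,7}, {4}, {5} are disjoint, each induces a connected subgraph, and every pair is joined by at least one edge of G. Contracting each set to a single vertex therefore yields K_{4} as a minor, and since treewidth is minor-monotone, tw(G) ≥ tw(K_{4}) = 3. Combining the bounds, tw(G) = 3.

Treewidth 3.
Bags: B1 = {2, 3, 4, 6}  B2 = {2, 4, 6, 7}  B3 = {2, 4, 5, 6}  B4 = {1, 2, 4, 6}
Tree: B1–B2, B2–B3, B3–B4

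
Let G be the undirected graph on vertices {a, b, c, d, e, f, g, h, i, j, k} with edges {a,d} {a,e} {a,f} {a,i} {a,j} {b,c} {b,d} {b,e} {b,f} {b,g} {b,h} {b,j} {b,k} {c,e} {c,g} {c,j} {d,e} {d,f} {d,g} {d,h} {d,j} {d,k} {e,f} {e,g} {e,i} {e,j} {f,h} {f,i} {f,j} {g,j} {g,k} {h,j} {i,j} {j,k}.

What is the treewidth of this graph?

A width-4 tree decomposition is:
Bags: B1 = {b, d, e, f, j}  B2 = {b, d, e, g, j}  B3 = {b, d, g, j, k}  B4 = {a, d, e, f, j}  B5 = {a, e, f, i, j}  B6 = {b, c, e, g, j}  B7 = {b, d, f, h, j}
Tree: B1–B2, B2–B3, B1–B4, B4–B5, B2–B6, B1–B7
Each bag holds 5 vertices, so the decomposition has width 4, which upper-bounds the treewidth. On the other hand G contains the 5-clique {a, d, e, f, j}. A clique must lie in a single bag of any decomposition, so no decomposition can have width below 4. Therefore the treewidth is 4.

4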